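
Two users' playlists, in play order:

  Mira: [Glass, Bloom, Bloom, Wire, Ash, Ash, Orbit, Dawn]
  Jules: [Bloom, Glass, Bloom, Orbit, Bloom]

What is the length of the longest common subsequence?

3

One common subsequence of length 3: Glass at Mira[1]=Jules[2], Bloom at Mira[2]=Jules[3], Bloom at Mira[3]=Jules[5]. The LCS DP gives dp[8][5] = 3, so this is optimal.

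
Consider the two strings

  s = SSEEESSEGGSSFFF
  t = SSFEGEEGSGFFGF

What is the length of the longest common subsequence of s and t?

10

One common subsequence of length 10: S at s[1]=t[1] → S at s[2]=t[2] → E at s[3]=t[4] → E at s[4]=t[6] → E at s[5]=t[7] → S at s[7]=t[9] → G at s[10]=t[10] → F at s[13]=t[11] → F at s[14]=t[12] → F at s[15]=t[14]. The LCS DP gives dp[15][14] = 10, so this is optimal.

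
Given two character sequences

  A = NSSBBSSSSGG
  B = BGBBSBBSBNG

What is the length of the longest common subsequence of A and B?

5

Let dp[i][j] be the LCS length of the first i characters of A and the first j characters of B. dp[i][j] = dp[i-1][j-1]+1 when the i-th and j-th characters match, else max(dp[i-1][j], dp[i][j-1]).
    ·  B  G  B  B  S  B  B  S  B  N  G
 ·  0  0  0  0  0  0  0  0  0  0  0  0
 N  0  0  0  0  0  0  0  0  0  0  1  1
 S  0  0  0  0  0  1  1  1  1  1  1  1
 S  0  0  0  0  0  1  1  1  2  2  2  2
 B  0  1  1  1  1  1  2  2  2  3  3  3
 B  0  1  1  2  2  2  2  3  3  3  3  3
 S  0  1  1  2  2  3  3  3  4  4  4  4
 S  0  1  1  2  2  3  3  3  4  4  4  4
 S  0  1  1  2  2  3  3  3  4  4  4  4
 S  0  1  1  2  2  3  3  3  4  4  4  4
 G  0  1  2  2  2  3  3  3  4  4  4  5
 G  0  1  2  2  2  3  3  3  4  4  4  5
dp[11][11] = 5. One LCS (by backtracking along matches): SBBSG.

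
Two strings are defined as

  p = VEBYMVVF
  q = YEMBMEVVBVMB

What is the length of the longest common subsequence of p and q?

One common subsequence of length 5: E at p[2]=q[2], B at p[3]=q[4], M at p[5]=q[5], V at p[6]=q[8], V at p[7]=q[10]. The LCS DP gives dp[8][12] = 5, so this is optimal.

5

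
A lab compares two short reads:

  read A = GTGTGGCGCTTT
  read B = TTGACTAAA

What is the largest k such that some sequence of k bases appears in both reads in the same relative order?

Let dp[i][j] be the LCS length of the first i bases of read A and the first j bases of read B. dp[i][j] = dp[i-1][j-1]+1 when the i-th and j-th bases match, else max(dp[i-1][j], dp[i][j-1]).
    ·  T  T  G  A  C  T  A  A  A
 ·  0  0  0  0  0  0  0  0  0  0
 G  0  0  0  1  1  1  1  1  1  1
 T  0  1  1  1  1  1  2  2  2  2
 G  0  1  1  2  2  2  2  2  2  2
 T  0  1  2  2  2  2  3  3  3  3
 G  0  1  2  3  3  3  3  3  3  3
 G  0  1  2  3  3  3  3  3  3  3
 C  0  1  2  3  3  4  4  4  4  4
 G  0  1  2  3  3  4  4  4  4  4
 C  0  1  2  3  3  4  4  4  4  4
 T  0  1  2  3  3  4  5  5  5  5
 T  0  1  2  3  3  4  5  5  5  5
 T  0  1  2  3  3  4  5  5  5  5
dp[12][9] = 5. One LCS (by backtracking along matches): TTGCT.

5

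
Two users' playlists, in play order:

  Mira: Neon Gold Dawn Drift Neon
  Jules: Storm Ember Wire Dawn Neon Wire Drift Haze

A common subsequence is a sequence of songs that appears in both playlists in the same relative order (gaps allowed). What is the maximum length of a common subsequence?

Match Neon at Mira[1]=Jules[5], Drift at Mira[4]=Jules[7] — 2 songs in the same relative order in both. Since dp[5][8] = 2, nothing longer is possible.

2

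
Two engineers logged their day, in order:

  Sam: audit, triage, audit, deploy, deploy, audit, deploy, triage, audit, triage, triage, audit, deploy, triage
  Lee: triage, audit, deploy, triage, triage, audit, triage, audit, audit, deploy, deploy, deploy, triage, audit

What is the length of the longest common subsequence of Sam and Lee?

9

Taking triage at Sam[2]=Lee[1], audit at Sam[3]=Lee[2], deploy at Sam[4]=Lee[3], audit at Sam[6]=Lee[6], triage at Sam[8]=Lee[7], audit at Sam[9]=Lee[8], audit at Sam[12]=Lee[9], deploy at Sam[13]=Lee[12], triage at Sam[14]=Lee[13] gives a common subsequence of length 9. dp[14][14] = 9 confirms this is the maximum.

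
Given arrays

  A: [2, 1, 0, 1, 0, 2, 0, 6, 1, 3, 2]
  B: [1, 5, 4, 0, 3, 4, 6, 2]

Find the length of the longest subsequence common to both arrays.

One common subsequence of length 4: 1 (A #2, B #1) → 0 (A #3, B #4) → 6 (A #8, B #7) → 2 (A #11, B #8). The LCS DP gives dp[11][8] = 4, so this is optimal.

4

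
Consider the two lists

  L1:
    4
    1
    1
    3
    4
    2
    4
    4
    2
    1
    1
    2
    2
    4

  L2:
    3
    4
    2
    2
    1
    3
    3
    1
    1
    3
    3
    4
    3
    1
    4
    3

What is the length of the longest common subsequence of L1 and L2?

7

One common subsequence of length 7: 4 [1,2], then 1 [2,8], then 1 [3,9], then 3 [4,11], then 4 [5,12], then 1 [11,14], then 4 [14,15]. The LCS DP gives dp[14][16] = 7, so this is optimal.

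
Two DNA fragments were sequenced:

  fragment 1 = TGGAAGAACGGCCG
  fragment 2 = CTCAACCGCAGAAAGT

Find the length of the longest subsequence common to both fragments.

Taking T [1,2]; then G [2,8]; then G [3,11]; then A [5,12]; then A [7,13]; then A [8,14]; then G [10,15] gives a common subsequence of length 7, and the DP table's final entry dp[14][16] is also 7, so no common subsequence is longer.

7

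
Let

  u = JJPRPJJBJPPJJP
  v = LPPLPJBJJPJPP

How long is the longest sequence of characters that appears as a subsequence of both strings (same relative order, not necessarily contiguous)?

One common subsequence of length 8: P [3,3], P [5,5], J [6,6], J [7,8], J [9,9], P [10,10], P [11,12], P [14,13], and the DP table's final entry dp[14][13] is also 8, so no common subsequence is longer.

8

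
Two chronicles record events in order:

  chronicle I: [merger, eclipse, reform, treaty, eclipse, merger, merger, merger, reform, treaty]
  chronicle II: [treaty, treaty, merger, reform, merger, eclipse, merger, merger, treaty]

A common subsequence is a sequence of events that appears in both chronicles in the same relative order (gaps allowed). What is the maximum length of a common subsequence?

Pick merger at chronicle I[1]=chronicle II[3], reform at chronicle I[3]=chronicle II[4], eclipse at chronicle I[5]=chronicle II[6], merger at chronicle I[7]=chronicle II[7], merger at chronicle I[8]=chronicle II[8], treaty at chronicle I[10]=chronicle II[9]; all 6 events appear in both, in order. Since dp[10][9] = 6, nothing longer is possible.

6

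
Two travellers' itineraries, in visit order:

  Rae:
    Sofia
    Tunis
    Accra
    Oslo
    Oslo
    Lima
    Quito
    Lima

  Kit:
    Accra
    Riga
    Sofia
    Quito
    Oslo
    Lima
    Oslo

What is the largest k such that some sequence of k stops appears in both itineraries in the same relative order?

3

One common subsequence of length 3: Sofia at Rae[1]=Kit[3], Oslo at Rae[4]=Kit[5], Oslo at Rae[5]=Kit[7]. dp[8][7] = 3 confirms this is the maximum.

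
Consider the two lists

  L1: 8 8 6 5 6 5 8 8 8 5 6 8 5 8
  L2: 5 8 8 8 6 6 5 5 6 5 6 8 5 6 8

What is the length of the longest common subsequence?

Pick 8 at L1[1]=L2[3], 8 at L1[2]=L2[4], 6 at L1[3]=L2[6], 5 at L1[4]=L2[8], 6 at L1[5]=L2[9], 5 at L1[6]=L2[10], 8 at L1[9]=L2[12], 5 at L1[10]=L2[13], 6 at L1[11]=L2[14], 8 at L1[14]=L2[15]; all 10 values appear in both, in order. Since dp[14][15] = 10, nothing longer is possible.

10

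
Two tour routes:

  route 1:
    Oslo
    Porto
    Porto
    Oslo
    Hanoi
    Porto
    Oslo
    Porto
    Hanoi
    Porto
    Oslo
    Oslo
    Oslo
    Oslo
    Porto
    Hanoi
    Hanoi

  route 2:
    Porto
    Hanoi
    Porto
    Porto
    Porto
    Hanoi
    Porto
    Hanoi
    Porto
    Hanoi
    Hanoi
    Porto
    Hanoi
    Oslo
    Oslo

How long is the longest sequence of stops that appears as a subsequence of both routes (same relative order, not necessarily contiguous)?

9

Taking Porto (route 1 #2, route 2 #4), Porto (route 1 #3, route 2 #5), Hanoi (route 1 #5, route 2 #6), Porto (route 1 #6, route 2 #7), Porto (route 1 #8, route 2 #9), Hanoi (route 1 #9, route 2 #11), Porto (route 1 #10, route 2 #12), Oslo (route 1 #13, route 2 #14), Oslo (route 1 #14, route 2 #15) gives a common subsequence of length 9. Since dp[17][15] = 9, nothing longer is possible.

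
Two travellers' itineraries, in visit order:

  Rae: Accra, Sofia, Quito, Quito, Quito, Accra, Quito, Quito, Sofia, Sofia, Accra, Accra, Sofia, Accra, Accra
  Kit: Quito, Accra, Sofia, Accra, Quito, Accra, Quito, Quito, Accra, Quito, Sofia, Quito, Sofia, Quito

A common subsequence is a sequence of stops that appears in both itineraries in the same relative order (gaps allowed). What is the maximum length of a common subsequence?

9

One common subsequence of length 9: Accra at Rae[1]=Kit[2], then Sofia at Rae[2]=Kit[3], then Quito at Rae[3]=Kit[5], then Quito at Rae[4]=Kit[7], then Quito at Rae[5]=Kit[8], then Accra at Rae[6]=Kit[9], then Quito at Rae[7]=Kit[10], then Quito at Rae[8]=Kit[12], then Sofia at Rae[9]=Kit[13]. The LCS DP gives dp[15][14] = 9, so this is optimal.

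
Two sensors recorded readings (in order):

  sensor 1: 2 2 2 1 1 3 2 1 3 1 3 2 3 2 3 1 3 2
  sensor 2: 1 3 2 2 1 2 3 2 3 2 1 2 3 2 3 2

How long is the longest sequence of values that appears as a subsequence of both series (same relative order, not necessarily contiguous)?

12

One common subsequence of length 12: 2 (sensor 1 #1, sensor 2 #3); then 2 (sensor 1 #2, sensor 2 #4); then 2 (sensor 1 #3, sensor 2 #6); then 3 (sensor 1 #6, sensor 2 #7); then 2 (sensor 1 #7, sensor 2 #8); then 3 (sensor 1 #9, sensor 2 #9); then 1 (sensor 1 #10, sensor 2 #11); then 2 (sensor 1 #12, sensor 2 #12); then 3 (sensor 1 #13, sensor 2 #13); then 2 (sensor 1 #14, sensor 2 #14); then 3 (sensor 1 #17, sensor 2 #15); then 2 (sensor 1 #18, sensor 2 #16). dp[18][16] = 12 confirms this is the maximum.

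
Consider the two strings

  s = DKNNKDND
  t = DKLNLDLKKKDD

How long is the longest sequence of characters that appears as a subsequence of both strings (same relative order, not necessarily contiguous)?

6

Let dp[i][j] be the LCS length of the first i characters of s and the first j characters of t. dp[i][j] = dp[i-1][j-1]+1 when the i-th and j-th characters match, else max(dp[i-1][j], dp[i][j-1]).
    ·  D  K  L  N  L  D  L  K  K  K  D  D
 ·  0  0  0  0  0  0  0  0  0  0  0  0  0
 D  0  1  1  1  1  1  1  1  1  1  1  1  1
 K  0  1  2  2  2  2  2  2  2  2  2  2  2
 N  0  1  2  2  3  3  3  3  3  3  3  3  3
 N  0  1  2  2  3  3  3  3  3  3  3  3  3
 K  0  1  2  2  3  3  3  3  4  4  4  4  4
 D  0  1  2  2  3  3  4  4  4  4  4  5  5
 N  0  1  2  2  3  3  4  4  4  4  4  5  5
 D  0  1  2  2  3  3  4  4  4  4  4  5  6
dp[8][12] = 6. One LCS (by backtracking along matches): DKNKDD.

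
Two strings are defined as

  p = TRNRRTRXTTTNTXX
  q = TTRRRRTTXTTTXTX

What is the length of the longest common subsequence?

Pick T [1,2], R [2,4], R [4,5], R [5,6], T [6,8], X [8,9], T [9,10], T [10,11], T [11,12], T [13,14], X [15,15]; all 11 characters appear in both, in order. The LCS DP gives dp[15][15] = 11, so this is optimal.

11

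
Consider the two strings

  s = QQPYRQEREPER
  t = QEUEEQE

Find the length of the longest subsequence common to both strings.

Match Q (s #1, t #1) → E (s #7, t #4) → E (s #9, t #5) → E (s #11, t #7) — 4 characters in the same relative order in both, and the DP table's final entry dp[12][7] is also 4, so no common subsequence is longer.

4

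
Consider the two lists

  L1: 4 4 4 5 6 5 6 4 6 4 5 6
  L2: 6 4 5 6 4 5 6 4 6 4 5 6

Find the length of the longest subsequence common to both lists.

10

Let dp[i][j] be the LCS length of the first i values of L1 and the first j values of L2. dp[i][j] = dp[i-1][j-1]+1 when the i-th and j-th values match, else max(dp[i-1][j], dp[i][j-1]).
    ·  6  4  5  6  4  5  6  4  6  4  5  6
 ·  0  0  0  0  0  0  0  0  0  0  0  0  0
 4  0  0  1  1  1  1  1  1  1  1  1  1  1
 4  0  0  1  1  1  2  2  2  2  2  2  2  2
 4  0  0  1  1  1  2  2  2  3  3  3  3  3
 5  0  0  1  2  2  2  3  3  3  3  3  4  4
 6  0  1  1  2  3  3  3  4  4  4  4  4  5
 5  0  1  1  2  3  3  4  4  4  4  4  5  5
 6  0  1  1  2  3  3  4  5  5  5  5  5  6
 4  0  1  2  2  3  4  4  5  6  6  6  6  6
 6  0  1  2  2  3  4  4  5  6  7  7  7  7
 4  0  1  2  2  3  4  4  5  6  7  8  8  8
 5  0  1  2  3  3  4  5  5  6  7  8  9  9
 6  0  1  2  3  4  4  5  6  6  7  8  9 10
dp[12][12] = 10. One LCS (by backtracking along matches): 4, 5, 6, 5, 6, 4, 6, 4, 5, 6.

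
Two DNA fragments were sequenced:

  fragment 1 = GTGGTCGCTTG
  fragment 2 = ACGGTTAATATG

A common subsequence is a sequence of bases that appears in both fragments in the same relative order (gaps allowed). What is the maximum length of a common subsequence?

6

Taking G [1,4]; then T [2,5]; then T [5,6]; then T [9,9]; then T [10,11]; then G [11,12] gives a common subsequence of length 6. The LCS DP gives dp[11][12] = 6, so this is optimal.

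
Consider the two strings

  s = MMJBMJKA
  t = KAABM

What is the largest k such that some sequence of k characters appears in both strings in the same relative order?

Let dp[i][j] be the LCS length of the first i characters of s and the first j characters of t. dp[i][j] = dp[i-1][j-1]+1 when the i-th and j-th characters match, else max(dp[i-1][j], dp[i][j-1]).
    ·  K  A  A  B  M
 ·  0  0  0  0  0  0
 M  0  0  0  0  0  1
 M  0  0  0  0  0  1
 J  0  0  0  0  0  1
 B  0  0  0  0  1  1
 M  0  0  0  0  1  2
 J  0  0  0  0  1  2
 K  0  1  1  1  1  2
 A  0  1  2  2  2  2
dp[8][5] = 2. One LCS (by backtracking along matches): BM.

2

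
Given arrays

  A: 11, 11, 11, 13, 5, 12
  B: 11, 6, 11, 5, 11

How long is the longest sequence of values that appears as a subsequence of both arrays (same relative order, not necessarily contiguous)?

3

One common subsequence of length 3: 11 (A #1, B #1) → 11 (A #2, B #3) → 11 (A #3, B #5). dp[6][5] = 3 confirms this is the maximum.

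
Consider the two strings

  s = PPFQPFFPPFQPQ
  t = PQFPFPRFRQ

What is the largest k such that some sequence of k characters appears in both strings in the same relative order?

7

Pick P [1,1], F [3,3], P [5,4], F [7,5], P [8,6], F [10,8], Q [13,10]; all 7 characters appear in both, in order. The LCS DP gives dp[13][10] = 7, so this is optimal.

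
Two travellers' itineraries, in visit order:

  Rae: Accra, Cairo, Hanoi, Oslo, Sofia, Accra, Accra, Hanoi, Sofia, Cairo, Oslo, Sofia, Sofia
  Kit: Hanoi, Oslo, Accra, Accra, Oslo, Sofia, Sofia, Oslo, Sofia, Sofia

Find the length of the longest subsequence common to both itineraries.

One common subsequence of length 8: Hanoi at Rae[3]=Kit[1] → Oslo at Rae[4]=Kit[2] → Accra at Rae[6]=Kit[3] → Accra at Rae[7]=Kit[4] → Sofia at Rae[9]=Kit[7] → Oslo at Rae[11]=Kit[8] → Sofia at Rae[12]=Kit[9] → Sofia at Rae[13]=Kit[10]. The LCS DP gives dp[13][10] = 8, so this is optimal.

8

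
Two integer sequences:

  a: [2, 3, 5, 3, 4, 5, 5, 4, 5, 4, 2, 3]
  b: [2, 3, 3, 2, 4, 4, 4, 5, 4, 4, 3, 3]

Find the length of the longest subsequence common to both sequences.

Taking 2 (a #1, b #1) → 3 (a #2, b #2) → 3 (a #4, b #3) → 4 (a #5, b #7) → 5 (a #7, b #8) → 4 (a #8, b #9) → 4 (a #10, b #10) → 3 (a #12, b #12) gives a common subsequence of length 8, and the DP table's final entry dp[12][12] is also 8, so no common subsequence is longer.

8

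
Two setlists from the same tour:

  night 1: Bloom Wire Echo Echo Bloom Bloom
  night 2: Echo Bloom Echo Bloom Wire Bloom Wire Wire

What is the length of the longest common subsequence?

Pick Bloom [1,2], Echo [4,3], Bloom [5,4], Bloom [6,6]; all 4 songs appear in both, in order, and the DP table's final entry dp[6][8] is also 4, so no common subsequence is longer.

4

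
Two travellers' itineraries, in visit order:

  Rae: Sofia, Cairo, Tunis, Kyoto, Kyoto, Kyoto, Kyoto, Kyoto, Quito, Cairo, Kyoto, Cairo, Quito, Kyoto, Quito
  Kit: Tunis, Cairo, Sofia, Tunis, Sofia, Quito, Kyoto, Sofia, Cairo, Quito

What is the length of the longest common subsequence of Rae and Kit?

6

Taking Sofia at Rae[1]=Kit[3], Tunis at Rae[3]=Kit[4], Quito at Rae[9]=Kit[6], Kyoto at Rae[11]=Kit[7], Cairo at Rae[12]=Kit[9], Quito at Rae[15]=Kit[10] gives a common subsequence of length 6. Since dp[15][10] = 6, nothing longer is possible.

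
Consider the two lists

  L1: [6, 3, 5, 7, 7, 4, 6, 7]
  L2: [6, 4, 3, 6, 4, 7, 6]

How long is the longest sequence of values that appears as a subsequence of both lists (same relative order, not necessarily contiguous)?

4

Pick 6 (L1 #1, L2 #1), 3 (L1 #2, L2 #3), 7 (L1 #5, L2 #6), 6 (L1 #7, L2 #7); all 4 values appear in both, in order, and the DP table's final entry dp[8][7] is also 4, so no common subsequence is longer.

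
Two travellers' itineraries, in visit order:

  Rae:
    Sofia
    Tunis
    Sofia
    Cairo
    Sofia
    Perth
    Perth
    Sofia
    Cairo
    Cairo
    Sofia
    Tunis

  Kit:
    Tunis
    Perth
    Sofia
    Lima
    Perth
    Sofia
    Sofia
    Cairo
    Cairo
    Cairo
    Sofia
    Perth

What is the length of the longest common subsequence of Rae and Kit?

Pick Tunis (Rae #2, Kit #1); then Sofia (Rae #3, Kit #3); then Sofia (Rae #5, Kit #6); then Sofia (Rae #8, Kit #7); then Cairo (Rae #9, Kit #9); then Cairo (Rae #10, Kit #10); then Sofia (Rae #11, Kit #11); all 7 stops appear in both, in order. The LCS DP gives dp[12][12] = 7, so this is optimal.

7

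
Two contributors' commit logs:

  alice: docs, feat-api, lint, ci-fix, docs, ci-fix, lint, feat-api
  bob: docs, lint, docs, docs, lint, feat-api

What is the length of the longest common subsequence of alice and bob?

Match docs (alice #1, bob #1) → lint (alice #3, bob #2) → docs (alice #5, bob #4) → lint (alice #7, bob #5) → feat-api (alice #8, bob #6) — 5 commits in the same relative order in both, and the DP table's final entry dp[8][6] is also 5, so no common subsequence is longer.

5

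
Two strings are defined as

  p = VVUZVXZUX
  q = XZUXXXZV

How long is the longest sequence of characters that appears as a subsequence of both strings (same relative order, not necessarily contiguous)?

Match X at p[6]=q[1], Z at p[7]=q[2], U at p[8]=q[3], X at p[9]=q[6] — 4 characters in the same relative order in both. dp[9][8] = 4 confirms this is the maximum.

4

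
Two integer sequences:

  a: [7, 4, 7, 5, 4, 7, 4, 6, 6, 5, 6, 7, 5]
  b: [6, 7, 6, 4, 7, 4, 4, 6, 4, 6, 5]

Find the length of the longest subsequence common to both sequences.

8

One common subsequence of length 8: 7 [1,2], 4 [2,4], 7 [3,5], 4 [5,6], 4 [7,7], 6 [8,8], 6 [11,10], 5 [13,11]. The LCS DP gives dp[13][11] = 8, so this is optimal.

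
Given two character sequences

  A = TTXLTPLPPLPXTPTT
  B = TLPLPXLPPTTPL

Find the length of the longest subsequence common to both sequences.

Match T [2,1], then L [4,2], then P [6,3], then L [7,4], then P [8,5], then L [10,7], then P [11,8], then P [14,9], then T [15,10], then T [16,11] — 10 characters in the same relative order in both. The LCS DP gives dp[16][13] = 10, so this is optimal.

10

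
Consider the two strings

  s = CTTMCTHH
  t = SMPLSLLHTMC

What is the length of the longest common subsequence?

Let dp[i][j] be the LCS length of the first i characters of s and the first j characters of t. dp[i][j] = dp[i-1][j-1]+1 when the i-th and j-th characters match, else max(dp[i-1][j], dp[i][j-1]).
    ·  S  M  P  L  S  L  L  H  T  M  C
 ·  0  0  0  0  0  0  0  0  0  0  0  0
 C  0  0  0  0  0  0  0  0  0  0  0  1
 T  0  0  0  0  0  0  0  0  0  1  1  1
 T  0  0  0  0  0  0  0  0  0  1  1  1
 M  0  0  1  1  1  1  1  1  1  1  2  2
 C  0  0  1  1  1  1  1  1  1  1  2  3
 T  0  0  1  1  1  1  1  1  1  2  2  3
 H  0  0  1  1  1  1  1  1  2  2  2  3
 H  0  0  1  1  1  1  1  1  2  2  2  3
dp[8][11] = 3. One LCS (by backtracking along matches): TMC.

3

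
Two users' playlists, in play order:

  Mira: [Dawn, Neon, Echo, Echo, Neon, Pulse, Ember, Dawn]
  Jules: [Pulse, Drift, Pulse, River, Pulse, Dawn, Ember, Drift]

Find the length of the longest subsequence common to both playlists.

One common subsequence of length 2: Dawn at Mira[1]=Jules[6], then Ember at Mira[7]=Jules[7]. The LCS DP gives dp[8][8] = 2, so this is optimal.

2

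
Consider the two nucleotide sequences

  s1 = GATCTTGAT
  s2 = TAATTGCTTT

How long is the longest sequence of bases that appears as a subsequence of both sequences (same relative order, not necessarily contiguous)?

Let dp[i][j] be the LCS length of the first i bases of s1 and the first j bases of s2. dp[i][j] = dp[i-1][j-1]+1 when the i-th and j-th bases match, else max(dp[i-1][j], dp[i][j-1]).
    ·  T  A  A  T  T  G  C  T  T  T
 ·  0  0  0  0  0  0  0  0  0  0  0
 G  0  0  0  0  0  0  1  1  1  1  1
 A  0  0  1  1  1  1  1  1  1  1  1
 T  0  1  1  1  2  2  2  2  2  2  2
 C  0  1  1  1  2  2  2  3  3  3  3
 T  0  1  1  1  2  3  3  3  4  4  4
 T  0  1  1  1  2  3  3  3  4  5  5
 G  0  1  1  1  2  3  4  4  4  5  5
 A  0  1  2  2  2  3  4  4  4  5  5
 T  0  1  2  2  3  3  4  4  5  5  6
dp[9][10] = 6. One LCS (by backtracking along matches): ATCTTT.

6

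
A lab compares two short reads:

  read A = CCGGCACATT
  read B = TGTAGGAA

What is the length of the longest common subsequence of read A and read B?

4

Match G (read A #3, read B #5), then G (read A #4, read B #6), then A (read A #6, read B #7), then A (read A #8, read B #8) — 4 bases in the same relative order in both. The LCS DP gives dp[10][8] = 4, so this is optimal.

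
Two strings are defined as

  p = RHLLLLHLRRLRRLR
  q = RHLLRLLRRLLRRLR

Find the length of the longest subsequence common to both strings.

Pick R at p[1]=q[1]; then H at p[2]=q[2]; then L at p[3]=q[3]; then L at p[4]=q[4]; then L at p[6]=q[6]; then L at p[8]=q[7]; then R at p[9]=q[8]; then R at p[10]=q[9]; then L at p[11]=q[11]; then R at p[12]=q[12]; then R at p[13]=q[13]; then L at p[14]=q[14]; then R at p[15]=q[15]; all 13 characters appear in both, in order, and the DP table's final entry dp[15][15] is also 13, so no common subsequence is longer.

13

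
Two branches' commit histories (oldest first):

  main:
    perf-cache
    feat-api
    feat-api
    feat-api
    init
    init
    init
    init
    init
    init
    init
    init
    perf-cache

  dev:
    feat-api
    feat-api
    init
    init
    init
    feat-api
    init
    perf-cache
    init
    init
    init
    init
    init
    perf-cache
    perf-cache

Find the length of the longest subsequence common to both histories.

Match feat-api (main #2, dev #1); then feat-api (main #3, dev #2); then init (main #5, dev #4); then init (main #6, dev #5); then init (main #7, dev #7); then init (main #8, dev #9); then init (main #9, dev #10); then init (main #10, dev #11); then init (main #11, dev #12); then init (main #12, dev #13); then perf-cache (main #13, dev #15) — 11 commits in the same relative order in both. Since dp[13][15] = 11, nothing longer is possible.

11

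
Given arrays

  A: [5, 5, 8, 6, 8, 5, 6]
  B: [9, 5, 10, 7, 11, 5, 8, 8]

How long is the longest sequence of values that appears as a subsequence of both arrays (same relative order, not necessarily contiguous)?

Match 5 (A #1, B #2); then 5 (A #2, B #6); then 8 (A #3, B #7); then 8 (A #5, B #8) — 4 values in the same relative order in both, and the DP table's final entry dp[7][8] is also 4, so no common subsequence is longer.

4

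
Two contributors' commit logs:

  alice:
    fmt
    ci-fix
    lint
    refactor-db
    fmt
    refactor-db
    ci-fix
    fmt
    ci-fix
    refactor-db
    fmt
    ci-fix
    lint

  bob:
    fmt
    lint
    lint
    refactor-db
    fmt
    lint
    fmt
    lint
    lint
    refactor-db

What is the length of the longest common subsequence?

Taking fmt (alice #1, bob #1), lint (alice #3, bob #3), refactor-db (alice #4, bob #4), fmt (alice #5, bob #5), fmt (alice #8, bob #7), refactor-db (alice #10, bob #10) gives a common subsequence of length 6. dp[13][10] = 6 confirms this is the maximum.

6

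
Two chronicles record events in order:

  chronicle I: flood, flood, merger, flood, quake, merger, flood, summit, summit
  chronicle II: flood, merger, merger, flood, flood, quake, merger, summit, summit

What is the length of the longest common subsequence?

Match flood at chronicle I[1]=chronicle II[1], then flood at chronicle I[2]=chronicle II[4], then flood at chronicle I[4]=chronicle II[5], then quake at chronicle I[5]=chronicle II[6], then merger at chronicle I[6]=chronicle II[7], then summit at chronicle I[8]=chronicle II[8], then summit at chronicle I[9]=chronicle II[9] — 7 events in the same relative order in both. The LCS DP gives dp[9][9] = 7, so this is optimal.

7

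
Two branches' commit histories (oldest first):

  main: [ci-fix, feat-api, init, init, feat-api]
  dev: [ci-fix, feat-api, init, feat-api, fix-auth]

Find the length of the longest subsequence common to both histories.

One common subsequence of length 4: ci-fix (main #1, dev #1); then feat-api (main #2, dev #2); then init (main #4, dev #3); then feat-api (main #5, dev #4), and the DP table's final entry dp[5][5] is also 4, so no common subsequence is longer.

4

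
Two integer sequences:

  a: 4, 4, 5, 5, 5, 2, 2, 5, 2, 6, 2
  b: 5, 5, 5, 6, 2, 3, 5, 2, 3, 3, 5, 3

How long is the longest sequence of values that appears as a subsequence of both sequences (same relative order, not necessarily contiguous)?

One common subsequence of length 6: 5 (a #3, b #1), 5 (a #4, b #2), 5 (a #5, b #3), 2 (a #6, b #5), 2 (a #7, b #8), 5 (a #8, b #11). Since dp[11][12] = 6, nothing longer is possible.

6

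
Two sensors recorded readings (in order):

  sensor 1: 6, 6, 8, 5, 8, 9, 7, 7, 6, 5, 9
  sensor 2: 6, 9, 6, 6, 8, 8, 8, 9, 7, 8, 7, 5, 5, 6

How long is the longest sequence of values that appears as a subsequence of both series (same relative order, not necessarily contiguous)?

Taking 6 (sensor 1 #1, sensor 2 #3); then 6 (sensor 1 #2, sensor 2 #4); then 8 (sensor 1 #3, sensor 2 #6); then 8 (sensor 1 #5, sensor 2 #7); then 9 (sensor 1 #6, sensor 2 #8); then 7 (sensor 1 #7, sensor 2 #9); then 7 (sensor 1 #8, sensor 2 #11); then 6 (sensor 1 #9, sensor 2 #14) gives a common subsequence of length 8. dp[11][14] = 8 confirms this is the maximum.

8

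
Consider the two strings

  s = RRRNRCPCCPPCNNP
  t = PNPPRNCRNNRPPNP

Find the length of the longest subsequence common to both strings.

Taking R [1,5], then R [2,8], then N [4,10], then R [5,11], then P [10,12], then P [11,13], then N [14,14], then P [15,15] gives a common subsequence of length 8. Since dp[15][15] = 8, nothing longer is possible.

8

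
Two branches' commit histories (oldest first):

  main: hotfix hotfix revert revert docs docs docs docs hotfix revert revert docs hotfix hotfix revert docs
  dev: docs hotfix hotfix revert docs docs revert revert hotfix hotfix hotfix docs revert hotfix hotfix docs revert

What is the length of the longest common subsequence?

Pick hotfix [1,2]; then hotfix [2,3]; then revert [4,4]; then docs [7,5]; then docs [8,6]; then revert [10,7]; then revert [11,8]; then docs [12,12]; then hotfix [13,14]; then hotfix [14,15]; then revert [15,17]; all 11 commits appear in both, in order. Since dp[16][17] = 11, nothing longer is possible.

11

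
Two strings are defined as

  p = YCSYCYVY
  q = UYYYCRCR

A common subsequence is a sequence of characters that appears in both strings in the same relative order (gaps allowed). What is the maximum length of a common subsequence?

Let dp[i][j] be the LCS length of the first i characters of p and the first j characters of q. dp[i][j] = dp[i-1][j-1]+1 when the i-th and j-th characters match, else max(dp[i-1][j], dp[i][j-1]).
    ·  U  Y  Y  Y  C  R  C  R
 ·  0  0  0  0  0  0  0  0  0
 Y  0  0  1  1  1  1  1  1  1
 C  0  0  1  1  1  2  2  2  2
 S  0  0  1  1  1  2  2  2  2
 Y  0  0  1  2  2  2  2  2  2
 C  0  0  1  2  2  3  3  3  3
 Y  0  0  1  2  3  3  3  3  3
 V  0  0  1  2  3  3  3  3  3
 Y  0  0  1  2  3  3  3  3  3
dp[8][8] = 3. One LCS (by backtracking along matches): YCC.

3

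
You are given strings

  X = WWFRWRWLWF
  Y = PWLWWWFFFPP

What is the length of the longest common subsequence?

5

Taking W at X[1]=Y[2]; then W at X[2]=Y[4]; then W at X[5]=Y[5]; then W at X[7]=Y[6]; then F at X[10]=Y[9] gives a common subsequence of length 5. Since dp[10][11] = 5, nothing longer is possible.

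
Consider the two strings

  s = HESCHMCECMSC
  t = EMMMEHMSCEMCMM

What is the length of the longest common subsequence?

Pick E at s[2]=t[5], H at s[5]=t[6], M at s[6]=t[7], C at s[7]=t[9], E at s[8]=t[10], C at s[9]=t[12], M at s[10]=t[14]; all 7 characters appear in both, in order. The LCS DP gives dp[12][14] = 7, so this is optimal.

7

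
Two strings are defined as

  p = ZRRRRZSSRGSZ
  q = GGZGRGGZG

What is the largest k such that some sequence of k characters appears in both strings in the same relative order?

4

Taking Z at p[1]=q[3]; then R at p[2]=q[5]; then Z at p[6]=q[8]; then G at p[10]=q[9] gives a common subsequence of length 4. Since dp[12][9] = 4, nothing longer is possible.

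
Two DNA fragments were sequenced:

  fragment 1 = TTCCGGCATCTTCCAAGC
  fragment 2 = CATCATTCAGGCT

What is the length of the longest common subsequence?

10

One common subsequence of length 10: C [7,1], A [8,2], T [9,3], C [10,4], T [11,6], T [12,7], C [14,8], A [15,9], G [17,11], C [18,12]. dp[18][13] = 10 confirms this is the maximum.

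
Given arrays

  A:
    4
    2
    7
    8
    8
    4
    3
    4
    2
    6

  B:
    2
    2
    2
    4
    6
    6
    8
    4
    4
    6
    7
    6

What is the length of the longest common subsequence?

5

Let dp[i][j] be the LCS length of the first i values of A and the first j values of B. dp[i][j] = dp[i-1][j-1]+1 when the i-th and j-th values match, else max(dp[i-1][j], dp[i][j-1]).
    ·  2  2  2  4  6  6  8  4  4  6  7  6
 ·  0  0  0  0  0  0  0  0  0  0  0  0  0
 4  0  0  0  0  1  1  1  1  1  1  1  1  1
 2  0  1  1  1  1  1  1  1  1  1  1  1  1
 7  0  1  1  1  1  1  1  1  1  1  1  2  2
 8  0  1  1  1  1  1  1  2  2  2  2  2  2
 8  0  1  1  1  1  1  1  2  2  2  2  2  2
 4  0  1  1  1  2  2  2  2  3  3  3  3  3
 3  0  1  1  1  2  2  2  2  3  3  3  3  3
 4  0  1  1  1  2  2  2  2  3  4  4  4  4
 2  0  1  2  2  2  2  2  2  3  4  4  4  4
 6  0  1  2  2  2  3  3  3  3  4  5  5  5
dp[10][12] = 5. One LCS (by backtracking along matches): 4, 8, 4, 4, 6.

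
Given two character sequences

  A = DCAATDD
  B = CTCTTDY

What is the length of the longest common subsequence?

3

Taking C [2,3]; then T [5,5]; then D [6,6] gives a common subsequence of length 3, and the DP table's final entry dp[7][7] is also 3, so no common subsequence is longer.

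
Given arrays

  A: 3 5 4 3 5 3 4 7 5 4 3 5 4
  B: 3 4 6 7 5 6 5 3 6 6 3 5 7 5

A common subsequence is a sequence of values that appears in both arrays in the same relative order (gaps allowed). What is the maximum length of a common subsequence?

6

One common subsequence of length 6: 3 (A #1, B #1), 5 (A #2, B #7), 3 (A #4, B #11), 5 (A #5, B #12), 7 (A #8, B #13), 5 (A #12, B #14). The LCS DP gives dp[13][14] = 6, so this is optimal.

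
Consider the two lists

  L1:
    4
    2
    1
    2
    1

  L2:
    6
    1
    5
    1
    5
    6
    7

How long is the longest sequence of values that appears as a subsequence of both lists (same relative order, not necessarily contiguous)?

2

Let dp[i][j] be the LCS length of the first i values of L1 and the first j values of L2. dp[i][j] = dp[i-1][j-1]+1 when the i-th and j-th values match, else max(dp[i-1][j], dp[i][j-1]).
    ·  6  1  5  1  5  6  7
 ·  0  0  0  0  0  0  0  0
 4  0  0  0  0  0  0  0  0
 2  0  0  0  0  0  0  0  0
 1  0  0  1  1  1  1  1  1
 2  0  0  1  1  1  1  1  1
 1  0  0  1  1  2  2  2  2
dp[5][7] = 2. One LCS (by backtracking along matches): 1, 1.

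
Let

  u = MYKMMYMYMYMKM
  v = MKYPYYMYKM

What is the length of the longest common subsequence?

8

Match M (u #1, v #1) → Y (u #2, v #3) → Y (u #6, v #5) → Y (u #8, v #6) → M (u #9, v #7) → Y (u #10, v #8) → K (u #12, v #9) → M (u #13, v #10) — 8 characters in the same relative order in both. The LCS DP gives dp[13][10] = 8, so this is optimal.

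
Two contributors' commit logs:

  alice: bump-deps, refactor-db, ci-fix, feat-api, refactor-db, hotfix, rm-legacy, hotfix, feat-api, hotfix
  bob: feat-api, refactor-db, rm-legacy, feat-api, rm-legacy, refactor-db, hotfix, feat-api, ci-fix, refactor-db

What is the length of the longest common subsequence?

Taking refactor-db [2,2] → feat-api [4,4] → refactor-db [5,6] → hotfix [8,7] → feat-api [9,8] gives a common subsequence of length 5. Since dp[10][10] = 5, nothing longer is possible.

5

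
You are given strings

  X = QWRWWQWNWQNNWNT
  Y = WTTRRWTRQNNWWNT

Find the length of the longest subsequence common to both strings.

9

Pick W [2,1] → R [3,5] → W [4,6] → Q [6,9] → N [8,11] → W [9,12] → W [13,13] → N [14,14] → T [15,15]; all 9 characters appear in both, in order, and the DP table's final entry dp[15][15] is also 9, so no common subsequence is longer.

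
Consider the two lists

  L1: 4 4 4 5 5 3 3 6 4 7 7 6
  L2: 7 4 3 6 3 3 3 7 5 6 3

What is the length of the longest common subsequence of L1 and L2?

Match 4 [1,2]; then 3 [6,6]; then 3 [7,7]; then 7 [10,8]; then 6 [12,10] — 5 values in the same relative order in both. The LCS DP gives dp[12][11] = 5, so this is optimal.

5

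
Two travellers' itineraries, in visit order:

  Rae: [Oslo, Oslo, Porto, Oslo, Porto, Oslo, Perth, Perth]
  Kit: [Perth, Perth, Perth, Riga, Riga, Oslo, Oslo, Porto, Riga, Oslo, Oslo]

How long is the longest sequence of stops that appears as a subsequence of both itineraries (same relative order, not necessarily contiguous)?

5

Pick Oslo at Rae[1]=Kit[6] → Oslo at Rae[2]=Kit[7] → Porto at Rae[3]=Kit[8] → Oslo at Rae[4]=Kit[10] → Oslo at Rae[6]=Kit[11]; all 5 stops appear in both, in order. Since dp[8][11] = 5, nothing longer is possible.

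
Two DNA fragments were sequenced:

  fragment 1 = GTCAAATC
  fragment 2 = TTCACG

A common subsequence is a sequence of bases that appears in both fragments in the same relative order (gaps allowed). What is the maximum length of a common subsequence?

Match T (fragment 1 #2, fragment 2 #2); then C (fragment 1 #3, fragment 2 #3); then A (fragment 1 #6, fragment 2 #4); then C (fragment 1 #8, fragment 2 #5) — 4 bases in the same relative order in both, and the DP table's final entry dp[8][6] is also 4, so no common subsequence is longer.

4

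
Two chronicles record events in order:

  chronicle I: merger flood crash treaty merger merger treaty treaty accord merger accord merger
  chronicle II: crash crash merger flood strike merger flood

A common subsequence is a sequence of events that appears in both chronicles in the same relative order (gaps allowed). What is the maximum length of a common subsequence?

Match merger [1,3], flood [2,4], merger [5,6] — 3 events in the same relative order in both. The LCS DP gives dp[12][7] = 3, so this is optimal.

3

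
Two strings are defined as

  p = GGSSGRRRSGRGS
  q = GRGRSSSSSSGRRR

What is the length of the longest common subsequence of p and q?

8

Pick G at p[1]=q[1], then G at p[2]=q[3], then S at p[3]=q[9], then S at p[4]=q[10], then G at p[5]=q[11], then R at p[7]=q[12], then R at p[8]=q[13], then R at p[11]=q[14]; all 8 characters appear in both, in order, and the DP table's final entry dp[13][14] is also 8, so no common subsequence is longer.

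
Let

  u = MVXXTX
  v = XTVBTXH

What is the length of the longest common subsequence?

3

Let dp[i][j] be the LCS length of the first i characters of u and the first j characters of v. dp[i][j] = dp[i-1][j-1]+1 when the i-th and j-th characters match, else max(dp[i-1][j], dp[i][j-1]).
    ·  X  T  V  B  T  X  H
 ·  0  0  0  0  0  0  0  0
 M  0  0  0  0  0  0  0  0
 V  0  0  0  1  1  1  1  1
 X  0  1  1  1  1  1  2  2
 X  0  1  1  1  1  1  2  2
 T  0  1  2  2  2  2  2  2
 X  0  1  2  2  2  2  3  3
dp[6][7] = 3. One LCS (by backtracking along matches): VTX.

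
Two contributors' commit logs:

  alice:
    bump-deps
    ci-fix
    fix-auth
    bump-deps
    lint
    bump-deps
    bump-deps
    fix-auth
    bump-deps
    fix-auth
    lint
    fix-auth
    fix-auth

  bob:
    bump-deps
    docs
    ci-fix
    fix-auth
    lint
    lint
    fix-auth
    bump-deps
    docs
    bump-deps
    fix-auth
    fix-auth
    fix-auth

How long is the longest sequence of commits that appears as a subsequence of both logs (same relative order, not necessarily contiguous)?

Match bump-deps (alice #1, bob #1); then ci-fix (alice #2, bob #3); then fix-auth (alice #3, bob #4); then lint (alice #5, bob #6); then bump-deps (alice #6, bob #8); then bump-deps (alice #9, bob #10); then fix-auth (alice #10, bob #11); then fix-auth (alice #12, bob #12); then fix-auth (alice #13, bob #13) — 9 commits in the same relative order in both, and the DP table's final entry dp[13][13] is also 9, so no common subsequence is longer.

9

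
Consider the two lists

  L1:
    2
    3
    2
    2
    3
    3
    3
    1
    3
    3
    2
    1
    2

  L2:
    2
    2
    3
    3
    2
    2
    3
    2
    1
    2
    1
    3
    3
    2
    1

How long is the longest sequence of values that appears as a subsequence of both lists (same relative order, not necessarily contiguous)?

Taking 2 [1,2]; then 3 [2,4]; then 2 [3,5]; then 2 [4,6]; then 3 [5,7]; then 1 [8,11]; then 3 [9,12]; then 3 [10,13]; then 2 [11,14]; then 1 [12,15] gives a common subsequence of length 10. dp[13][15] = 10 confirms this is the maximum.

10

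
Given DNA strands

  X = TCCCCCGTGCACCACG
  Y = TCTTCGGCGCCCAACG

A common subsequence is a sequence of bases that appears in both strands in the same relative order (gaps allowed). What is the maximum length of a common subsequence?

11

One common subsequence of length 11: T [1,1], then C [2,2], then C [3,5], then C [4,8], then C [5,10], then C [6,11], then C [10,12], then A [11,13], then A [14,14], then C [15,15], then G [16,16]. dp[16][16] = 11 confirms this is the maximum.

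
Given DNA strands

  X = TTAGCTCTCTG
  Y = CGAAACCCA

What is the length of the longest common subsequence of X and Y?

4

One common subsequence of length 4: A (X #3, Y #5); then C (X #5, Y #6); then C (X #7, Y #7); then C (X #9, Y #8). The LCS DP gives dp[11][9] = 4, so this is optimal.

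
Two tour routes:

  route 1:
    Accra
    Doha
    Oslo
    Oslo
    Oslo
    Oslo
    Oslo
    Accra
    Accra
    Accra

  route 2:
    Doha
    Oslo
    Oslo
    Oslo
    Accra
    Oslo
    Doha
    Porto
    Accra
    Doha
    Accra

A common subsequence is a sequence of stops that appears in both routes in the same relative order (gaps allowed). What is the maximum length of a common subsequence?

7

Pick Doha [2,1] → Oslo [3,2] → Oslo [4,3] → Oslo [5,4] → Oslo [6,6] → Accra [8,9] → Accra [10,11]; all 7 stops appear in both, in order, and the DP table's final entry dp[10][11] is also 7, so no common subsequence is longer.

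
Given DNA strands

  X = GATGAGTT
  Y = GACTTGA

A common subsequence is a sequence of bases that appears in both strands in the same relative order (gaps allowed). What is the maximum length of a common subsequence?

5

Pick G (X #1, Y #1), then A (X #2, Y #2), then T (X #3, Y #5), then G (X #4, Y #6), then A (X #5, Y #7); all 5 bases appear in both, in order. dp[8][7] = 5 confirms this is the maximum.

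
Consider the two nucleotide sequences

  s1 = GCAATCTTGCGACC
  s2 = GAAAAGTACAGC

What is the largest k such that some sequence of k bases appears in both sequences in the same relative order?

7

Taking G [1,1], then A [3,4], then A [4,5], then T [5,7], then C [6,9], then G [11,11], then C [14,12] gives a common subsequence of length 7, and the DP table's final entry dp[14][12] is also 7, so no common subsequence is longer.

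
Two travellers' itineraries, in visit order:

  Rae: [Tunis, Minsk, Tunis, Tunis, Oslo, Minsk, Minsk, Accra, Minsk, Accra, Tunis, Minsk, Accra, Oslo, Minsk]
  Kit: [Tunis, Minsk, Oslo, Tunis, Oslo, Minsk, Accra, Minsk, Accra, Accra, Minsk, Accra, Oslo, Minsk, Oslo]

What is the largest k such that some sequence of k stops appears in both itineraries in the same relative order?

12

Pick Tunis (Rae #1, Kit #1), Minsk (Rae #2, Kit #2), Tunis (Rae #4, Kit #4), Oslo (Rae #5, Kit #5), Minsk (Rae #6, Kit #6), Minsk (Rae #7, Kit #8), Accra (Rae #8, Kit #9), Accra (Rae #10, Kit #10), Minsk (Rae #12, Kit #11), Accra (Rae #13, Kit #12), Oslo (Rae #14, Kit #13), Minsk (Rae #15, Kit #14); all 12 stops appear in both, in order. The LCS DP gives dp[15][15] = 12, so this is optimal.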